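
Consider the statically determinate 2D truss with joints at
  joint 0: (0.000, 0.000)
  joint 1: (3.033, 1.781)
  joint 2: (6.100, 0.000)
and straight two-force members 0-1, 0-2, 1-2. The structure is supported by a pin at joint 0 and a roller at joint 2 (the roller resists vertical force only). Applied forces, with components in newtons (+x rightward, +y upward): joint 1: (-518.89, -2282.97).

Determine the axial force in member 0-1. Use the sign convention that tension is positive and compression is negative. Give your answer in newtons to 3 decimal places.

-2566.045

N=3 nodes, M=3 members, R=3 reactions → 2N=6, M+R=6
member 0 (0-1): L=3.5173, (cx,cy)=(0.8623,0.5064)
member 1 (0-2): L=6.1000, (cx,cy)=(1.0000,0.0000)
member 2 (1-2): L=3.5466, (cx,cy)=(0.8648,-0.5022)
solve A·x = −loads:
  F[0-1] = -2566.0449 N (compression)
  F[0-2] = +1693.8653 N (tension)
  F[1-2] = -1958.7484 N (compression)
  Rx@0 = +518.8900 N
  Ry@0 = +1299.3462 N
  Ry@2 = +983.6238 N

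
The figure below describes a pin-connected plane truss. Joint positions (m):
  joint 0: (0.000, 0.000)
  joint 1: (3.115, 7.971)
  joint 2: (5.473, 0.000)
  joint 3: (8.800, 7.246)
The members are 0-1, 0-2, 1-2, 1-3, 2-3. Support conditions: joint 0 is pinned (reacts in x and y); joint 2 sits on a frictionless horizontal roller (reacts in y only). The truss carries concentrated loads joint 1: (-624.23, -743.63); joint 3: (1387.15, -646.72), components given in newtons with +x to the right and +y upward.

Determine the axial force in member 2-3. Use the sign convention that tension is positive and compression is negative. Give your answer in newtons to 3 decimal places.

-488.379

N=4 nodes, M=5 members, R=3 reactions → 2N=8, M+R=8
member 0 (0-1): L=8.5580, (cx,cy)=(0.3640,0.9314)
member 1 (0-2): L=5.4730, (cx,cy)=(1.0000,0.0000)
member 2 (1-2): L=8.3125, (cx,cy)=(0.2837,-0.9589)
member 3 (1-3): L=5.7310, (cx,cy)=(0.9920,-0.1265)
member 4 (2-3): L=7.9733, (cx,cy)=(0.4173,0.9088)
solve A·x = −loads:
  F[0-1] = +1073.7863 N (tension)
  F[0-2] = +372.0777 N (tension)
  F[1-2] = -2030.0396 N (compression)
  F[1-3] = +1603.8196 N (tension)
  F[2-3] = -488.3785 N (compression)
  Rx@0 = -762.9200 N
  Ry@0 = -1000.1296 N
  Ry@2 = +2390.4796 N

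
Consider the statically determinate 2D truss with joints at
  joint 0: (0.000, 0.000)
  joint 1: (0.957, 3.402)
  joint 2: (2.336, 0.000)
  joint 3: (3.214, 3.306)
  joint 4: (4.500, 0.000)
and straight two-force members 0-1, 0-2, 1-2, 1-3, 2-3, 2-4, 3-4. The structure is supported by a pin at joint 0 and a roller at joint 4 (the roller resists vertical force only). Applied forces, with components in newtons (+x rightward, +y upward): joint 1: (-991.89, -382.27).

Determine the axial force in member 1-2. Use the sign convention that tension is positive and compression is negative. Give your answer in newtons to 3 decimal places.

701.550

N=5 nodes, M=7 members, R=3 reactions → 2N=10, M+R=10
member 0 (0-1): L=3.5340, (cx,cy)=(0.2708,0.9626)
member 1 (0-2): L=2.3360, (cx,cy)=(1.0000,0.0000)
member 2 (1-2): L=3.6709, (cx,cy)=(0.3757,-0.9268)
member 3 (1-3): L=2.2590, (cx,cy)=(0.9991,-0.0425)
member 4 (2-3): L=3.4206, (cx,cy)=(0.2567,0.9665)
member 5 (2-4): L=2.1640, (cx,cy)=(1.0000,0.0000)
member 6 (3-4): L=3.5473, (cx,cy)=(0.3625,-0.9320)
solve A·x = −loads:
  F[0-1] = -1091.6292 N (compression)
  F[0-2] = -696.2826 N (compression)
  F[1-2] = +701.5500 N (tension)
  F[1-3] = +433.1290 N (tension)
  F[2-3] = -672.7045 N (compression)
  F[2-4] = -260.0679 N (compression)
  F[3-4] = +717.3736 N (tension)
  Rx@0 = +991.8900 N
  Ry@0 = +1050.8428 N
  Ry@4 = -668.5728 N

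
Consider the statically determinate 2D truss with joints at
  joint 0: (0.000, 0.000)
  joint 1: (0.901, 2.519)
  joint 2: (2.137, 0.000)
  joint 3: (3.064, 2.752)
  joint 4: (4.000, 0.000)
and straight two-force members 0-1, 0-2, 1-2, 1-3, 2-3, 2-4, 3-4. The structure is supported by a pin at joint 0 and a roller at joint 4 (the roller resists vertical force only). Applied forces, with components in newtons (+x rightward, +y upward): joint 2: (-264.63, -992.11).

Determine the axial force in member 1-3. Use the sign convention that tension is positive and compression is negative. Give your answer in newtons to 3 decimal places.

-374.477

N=5 nodes, M=7 members, R=3 reactions → 2N=10, M+R=10
member 0 (0-1): L=2.6753, (cx,cy)=(0.3368,0.9416)
member 1 (0-2): L=2.1370, (cx,cy)=(1.0000,0.0000)
member 2 (1-2): L=2.8059, (cx,cy)=(0.4405,-0.8978)
member 3 (1-3): L=2.1755, (cx,cy)=(0.9942,0.1071)
member 4 (2-3): L=2.9039, (cx,cy)=(0.3192,0.9477)
member 5 (2-4): L=1.8630, (cx,cy)=(1.0000,0.0000)
member 6 (3-4): L=2.9068, (cx,cy)=(0.3220,-0.9467)
solve A·x = −loads:
  F[0-1] = -490.7439 N (compression)
  F[0-2] = -99.3542 N (compression)
  F[1-2] = +470.0276 N (tension)
  F[1-3] = -374.4773 N (compression)
  F[2-3] = +601.6184 N (tension)
  F[2-4] = +180.2735 N (tension)
  F[3-4] = -559.8530 N (compression)
  Rx@0 = +264.6300 N
  Ry@0 = +462.0752 N
  Ry@4 = +530.0348 N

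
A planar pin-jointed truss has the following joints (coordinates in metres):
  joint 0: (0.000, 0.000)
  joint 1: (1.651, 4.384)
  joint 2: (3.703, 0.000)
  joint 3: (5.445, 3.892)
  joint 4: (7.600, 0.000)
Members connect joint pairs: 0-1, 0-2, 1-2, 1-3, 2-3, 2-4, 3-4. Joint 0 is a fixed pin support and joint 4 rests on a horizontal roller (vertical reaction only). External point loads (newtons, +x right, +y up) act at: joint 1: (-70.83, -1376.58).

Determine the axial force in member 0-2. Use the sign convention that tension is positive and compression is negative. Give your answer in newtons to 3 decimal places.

350.353

N=5 nodes, M=7 members, R=3 reactions → 2N=10, M+R=10
member 0 (0-1): L=4.6846, (cx,cy)=(0.3524,0.9358)
member 1 (0-2): L=3.7030, (cx,cy)=(1.0000,0.0000)
member 2 (1-2): L=4.8405, (cx,cy)=(0.4239,-0.9057)
member 3 (1-3): L=3.8258, (cx,cy)=(0.9917,-0.1286)
member 4 (2-3): L=4.2641, (cx,cy)=(0.4085,0.9127)
member 5 (2-4): L=3.8970, (cx,cy)=(1.0000,0.0000)
member 6 (3-4): L=4.4488, (cx,cy)=(0.4844,-0.8748)
solve A·x = −loads:
  F[0-1] = -1195.0733 N (compression)
  F[0-2] = +350.3534 N (tension)
  F[1-2] = -250.0848 N (compression)
  F[1-3] = -246.3819 N (compression)
  F[2-3] = +248.1538 N (tension)
  F[2-4] = +142.9577 N (tension)
  F[3-4] = -295.1220 N (compression)
  Rx@0 = +70.8300 N
  Ry@0 = +1118.3938 N
  Ry@4 = +258.1862 N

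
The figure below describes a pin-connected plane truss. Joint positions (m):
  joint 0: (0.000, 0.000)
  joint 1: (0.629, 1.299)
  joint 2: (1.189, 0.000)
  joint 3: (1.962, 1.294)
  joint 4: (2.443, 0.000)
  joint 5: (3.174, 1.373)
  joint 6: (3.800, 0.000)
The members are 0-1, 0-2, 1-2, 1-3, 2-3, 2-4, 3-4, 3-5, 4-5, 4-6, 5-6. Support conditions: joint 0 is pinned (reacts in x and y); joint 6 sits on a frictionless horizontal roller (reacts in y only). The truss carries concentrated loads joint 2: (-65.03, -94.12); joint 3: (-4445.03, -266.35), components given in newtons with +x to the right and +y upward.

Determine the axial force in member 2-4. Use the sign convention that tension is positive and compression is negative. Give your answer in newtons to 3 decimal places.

N=7 nodes, M=11 members, R=3 reactions → 2N=14, M+R=14
member 0 (0-1): L=1.4433, (cx,cy)=(0.4358,0.9000)
member 1 (0-2): L=1.1890, (cx,cy)=(1.0000,0.0000)
member 2 (1-2): L=1.4146, (cx,cy)=(0.3959,-0.9183)
member 3 (1-3): L=1.3330, (cx,cy)=(1.0000,-0.0038)
member 4 (2-3): L=1.5073, (cx,cy)=(0.5128,0.8585)
member 5 (2-4): L=1.2540, (cx,cy)=(1.0000,0.0000)
member 6 (3-4): L=1.3805, (cx,cy)=(0.3484,-0.9373)
member 7 (3-5): L=1.2146, (cx,cy)=(0.9979,0.0650)
member 8 (4-5): L=1.5555, (cx,cy)=(0.4700,0.8827)
member 9 (4-6): L=1.3570, (cx,cy)=(1.0000,0.0000)
member 10 (5-6): L=1.5090, (cx,cy)=(0.4149,-0.9099)
solve A·x = −loads:
  F[0-1] = -1896.7556 N (compression)
  F[0-2] = -3683.4265 N (compression)
  F[1-2] = +1865.4213 N (tension)
  F[1-3] = -1565.1289 N (compression)
  F[2-3] = -1885.7606 N (compression)
  F[2-4] = -1912.8258 N (compression)
  F[3-4] = +1532.5900 N (tension)
  F[3-5] = +1381.7623 N (tension)
  F[4-5] = -1627.4712 N (compression)
  F[4-6] = -613.9995 N (compression)
  F[5-6] = +1480.0475 N (tension)
  Rx@0 = +4510.0600 N
  Ry@0 = +1707.1493 N
  Ry@6 = -1346.6793 N

-1912.826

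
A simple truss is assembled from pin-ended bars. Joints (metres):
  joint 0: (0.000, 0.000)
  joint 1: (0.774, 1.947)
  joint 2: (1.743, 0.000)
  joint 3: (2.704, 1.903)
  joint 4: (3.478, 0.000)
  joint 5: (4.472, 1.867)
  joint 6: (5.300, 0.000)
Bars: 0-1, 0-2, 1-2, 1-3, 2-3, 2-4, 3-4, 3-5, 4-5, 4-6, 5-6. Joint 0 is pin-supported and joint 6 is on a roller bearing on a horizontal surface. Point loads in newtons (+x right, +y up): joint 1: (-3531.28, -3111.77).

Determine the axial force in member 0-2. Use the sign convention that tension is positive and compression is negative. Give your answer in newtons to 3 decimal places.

N=7 nodes, M=11 members, R=3 reactions → 2N=14, M+R=14
member 0 (0-1): L=2.0952, (cx,cy)=(0.3694,0.9293)
member 1 (0-2): L=1.7430, (cx,cy)=(1.0000,0.0000)
member 2 (1-2): L=2.1748, (cx,cy)=(0.4456,-0.8953)
member 3 (1-3): L=1.9305, (cx,cy)=(0.9997,-0.0228)
member 4 (2-3): L=2.1319, (cx,cy)=(0.4508,0.8926)
member 5 (2-4): L=1.7350, (cx,cy)=(1.0000,0.0000)
member 6 (3-4): L=2.0544, (cx,cy)=(0.3768,-0.9263)
member 7 (3-5): L=1.7684, (cx,cy)=(0.9998,-0.0204)
member 8 (4-5): L=2.1151, (cx,cy)=(0.4700,0.8827)
member 9 (4-6): L=1.8220, (cx,cy)=(1.0000,0.0000)
member 10 (5-6): L=2.0424, (cx,cy)=(0.4054,-0.9141)
solve A·x = −loads:
  F[0-1] = -4255.6017 N (compression)
  F[0-2] = -1959.1974 N (compression)
  F[1-2] = +901.7605 N (tension)
  F[1-3] = +1557.8159 N (tension)
  F[2-3] = -904.4029 N (compression)
  F[2-4] = -1149.7290 N (compression)
  F[3-4] = +891.9686 N (tension)
  F[3-5] = +813.8435 N (tension)
  F[4-5] = -936.0466 N (compression)
  F[4-6] = -373.7796 N (compression)
  F[5-6] = +921.9759 N (tension)
  Rx@0 = +3531.2800 N
  Ry@0 = +3954.5798 N
  Ry@6 = -842.8098 N

-1959.197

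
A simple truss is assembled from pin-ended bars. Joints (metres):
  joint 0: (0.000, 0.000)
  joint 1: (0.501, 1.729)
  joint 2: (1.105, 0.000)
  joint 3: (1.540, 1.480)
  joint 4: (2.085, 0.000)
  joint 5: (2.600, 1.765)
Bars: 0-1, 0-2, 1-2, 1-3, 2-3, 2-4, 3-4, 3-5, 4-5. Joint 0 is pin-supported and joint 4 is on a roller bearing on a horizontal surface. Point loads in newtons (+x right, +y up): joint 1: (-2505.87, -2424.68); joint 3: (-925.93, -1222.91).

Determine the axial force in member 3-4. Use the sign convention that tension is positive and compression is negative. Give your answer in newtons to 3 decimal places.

1331.409

N=6 nodes, M=9 members, R=3 reactions → 2N=12, M+R=12
member 0 (0-1): L=1.8001, (cx,cy)=(0.2783,0.9605)
member 1 (0-2): L=1.1050, (cx,cy)=(1.0000,0.0000)
member 2 (1-2): L=1.8315, (cx,cy)=(0.3298,-0.9441)
member 3 (1-3): L=1.0684, (cx,cy)=(0.9725,-0.2331)
member 4 (2-3): L=1.5426, (cx,cy)=(0.2820,0.9594)
member 5 (2-4): L=0.9800, (cx,cy)=(1.0000,0.0000)
member 6 (3-4): L=1.5772, (cx,cy)=(0.3456,-0.9384)
member 7 (3-5): L=1.0976, (cx,cy)=(0.9657,0.2596)
member 8 (4-5): L=1.8386, (cx,cy)=(0.2801,0.9600)
solve A·x = −loads:
  F[0-1] = -5098.4190 N (compression)
  F[0-2] = -2012.8368 N (compression)
  F[1-2] = +2556.9625 N (tension)
  F[1-3] = +250.5427 N (tension)
  F[2-3] = -2516.0179 N (compression)
  F[2-4] = -460.0797 N (compression)
  F[3-4] = +1331.4092 N (tension)
  F[3-5] = +0.0000 N (tension)
  F[4-5] = -0.0000 N (compression)
  Rx@0 = +3431.8000 N
  Ry@0 = +4896.9807 N
  Ry@4 = -1249.3907 N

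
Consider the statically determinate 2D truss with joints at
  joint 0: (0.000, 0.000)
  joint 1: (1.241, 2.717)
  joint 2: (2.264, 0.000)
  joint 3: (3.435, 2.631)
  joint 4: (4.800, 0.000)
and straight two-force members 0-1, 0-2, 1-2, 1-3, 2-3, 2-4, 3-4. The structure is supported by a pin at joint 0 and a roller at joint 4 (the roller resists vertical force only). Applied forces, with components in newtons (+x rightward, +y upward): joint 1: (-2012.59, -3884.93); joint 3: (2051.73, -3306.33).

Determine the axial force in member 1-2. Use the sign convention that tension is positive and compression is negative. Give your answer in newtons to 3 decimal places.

N=5 nodes, M=7 members, R=3 reactions → 2N=10, M+R=10
member 0 (0-1): L=2.9870, (cx,cy)=(0.4155,0.9096)
member 1 (0-2): L=2.2640, (cx,cy)=(1.0000,0.0000)
member 2 (1-2): L=2.9032, (cx,cy)=(0.3524,-0.9359)
member 3 (1-3): L=2.1957, (cx,cy)=(0.9992,-0.0392)
member 4 (2-3): L=2.8798, (cx,cy)=(0.4066,0.9136)
member 5 (2-4): L=2.5360, (cx,cy)=(1.0000,0.0000)
member 6 (3-4): L=2.9640, (cx,cy)=(0.4605,-0.8876)
solve A·x = −loads:
  F[0-1] = -4216.4928 N (compression)
  F[0-2] = +1790.9536 N (tension)
  F[1-2] = -64.8504 N (compression)
  F[1-3] = +283.8455 N (tension)
  F[2-3] = +66.4308 N (tension)
  F[2-4] = +1741.0901 N (tension)
  F[3-4] = -3780.6722 N (compression)
  Rx@0 = -39.1400 N
  Ry@0 = +3835.3566 N
  Ry@4 = +3355.9034 N

-64.850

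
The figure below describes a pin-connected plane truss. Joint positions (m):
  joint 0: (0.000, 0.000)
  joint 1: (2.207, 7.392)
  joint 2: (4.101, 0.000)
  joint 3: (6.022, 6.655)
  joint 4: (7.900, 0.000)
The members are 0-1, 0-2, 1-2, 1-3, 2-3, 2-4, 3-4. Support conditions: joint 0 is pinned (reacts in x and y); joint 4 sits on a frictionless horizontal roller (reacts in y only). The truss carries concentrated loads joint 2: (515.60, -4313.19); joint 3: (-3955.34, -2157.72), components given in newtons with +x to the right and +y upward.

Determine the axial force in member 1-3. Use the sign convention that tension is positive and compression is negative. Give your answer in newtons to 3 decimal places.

-3518.732

N=5 nodes, M=7 members, R=3 reactions → 2N=10, M+R=10
member 0 (0-1): L=7.7144, (cx,cy)=(0.2861,0.9582)
member 1 (0-2): L=4.1010, (cx,cy)=(1.0000,0.0000)
member 2 (1-2): L=7.6308, (cx,cy)=(0.2482,-0.9687)
member 3 (1-3): L=3.8855, (cx,cy)=(0.9818,-0.1897)
member 4 (2-3): L=6.9267, (cx,cy)=(0.2773,0.9608)
member 5 (2-4): L=3.7990, (cx,cy)=(1.0000,0.0000)
member 6 (3-4): L=6.9149, (cx,cy)=(0.2716,-0.9624)
solve A·x = −loads:
  F[0-1] = -6177.2756 N (compression)
  F[0-2] = -1672.5015 N (compression)
  F[1-2] = +6799.2797 N (tension)
  F[1-3] = -3518.7320 N (compression)
  F[2-3] = -2366.1373 N (compression)
  F[2-4] = +155.7208 N (tension)
  F[3-4] = -573.3730 N (compression)
  Rx@0 = +3439.7400 N
  Ry@0 = +5919.0879 N
  Ry@4 = +551.8221 N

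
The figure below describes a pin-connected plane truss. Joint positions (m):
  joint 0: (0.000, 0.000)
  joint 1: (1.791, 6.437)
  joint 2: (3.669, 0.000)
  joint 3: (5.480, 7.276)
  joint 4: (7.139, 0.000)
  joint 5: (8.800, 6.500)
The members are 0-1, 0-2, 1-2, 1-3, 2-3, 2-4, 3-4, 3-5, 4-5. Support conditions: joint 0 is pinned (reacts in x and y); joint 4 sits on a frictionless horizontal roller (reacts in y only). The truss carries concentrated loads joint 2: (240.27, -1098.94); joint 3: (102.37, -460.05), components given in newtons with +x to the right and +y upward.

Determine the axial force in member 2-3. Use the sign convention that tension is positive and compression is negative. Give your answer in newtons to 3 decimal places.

646.605

N=6 nodes, M=9 members, R=3 reactions → 2N=12, M+R=12
member 0 (0-1): L=6.6815, (cx,cy)=(0.2681,0.9634)
member 1 (0-2): L=3.6690, (cx,cy)=(1.0000,0.0000)
member 2 (1-2): L=6.7054, (cx,cy)=(0.2801,-0.9600)
member 3 (1-3): L=3.7832, (cx,cy)=(0.9751,0.2218)
member 4 (2-3): L=7.4980, (cx,cy)=(0.2415,0.9704)
member 5 (2-4): L=3.4700, (cx,cy)=(1.0000,0.0000)
member 6 (3-4): L=7.4627, (cx,cy)=(0.2223,-0.9750)
member 7 (3-5): L=3.4095, (cx,cy)=(0.9738,-0.2276)
member 8 (4-5): L=6.7089, (cx,cy)=(0.2476,0.9689)
solve A·x = −loads:
  F[0-1] = -557.1160 N (compression)
  F[0-2] = +491.9766 N (tension)
  F[1-2] = +491.1355 N (tension)
  F[1-3] = -294.2174 N (compression)
  F[2-3] = +646.6046 N (tension)
  F[2-4] = +233.0859 N (tension)
  F[3-4] = -1048.4983 N (compression)
  F[3-5] = -0.0000 N (compression)
  F[4-5] = +0.0000 N (tension)
  Rx@0 = -342.6400 N
  Ry@0 = +536.7279 N
  Ry@4 = +1022.2621 N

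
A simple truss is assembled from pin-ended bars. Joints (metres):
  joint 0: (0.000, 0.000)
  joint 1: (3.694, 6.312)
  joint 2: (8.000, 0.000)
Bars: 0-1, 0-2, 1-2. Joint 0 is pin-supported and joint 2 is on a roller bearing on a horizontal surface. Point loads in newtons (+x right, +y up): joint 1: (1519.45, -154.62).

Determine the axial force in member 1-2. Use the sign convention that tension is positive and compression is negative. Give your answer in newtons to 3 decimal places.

-1537.668

N=3 nodes, M=3 members, R=3 reactions → 2N=6, M+R=6
member 0 (0-1): L=7.3135, (cx,cy)=(0.5051,0.8631)
member 1 (0-2): L=8.0000, (cx,cy)=(1.0000,0.0000)
member 2 (1-2): L=7.6409, (cx,cy)=(0.5635,-0.8261)
solve A·x = −loads:
  F[0-1] = +1292.6295 N (tension)
  F[0-2] = +866.5496 N (tension)
  F[1-2] = -1537.6679 N (compression)
  Rx@0 = -1519.4500 N
  Ry@0 = -1115.6218 N
  Ry@2 = +1270.2418 N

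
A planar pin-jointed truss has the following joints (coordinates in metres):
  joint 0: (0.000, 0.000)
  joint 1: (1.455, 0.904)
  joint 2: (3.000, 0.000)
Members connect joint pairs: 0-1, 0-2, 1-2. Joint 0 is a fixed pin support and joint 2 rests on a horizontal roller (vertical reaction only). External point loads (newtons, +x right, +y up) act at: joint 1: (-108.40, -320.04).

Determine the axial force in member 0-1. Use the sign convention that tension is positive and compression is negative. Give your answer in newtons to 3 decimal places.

-374.209

N=3 nodes, M=3 members, R=3 reactions → 2N=6, M+R=6
member 0 (0-1): L=1.7130, (cx,cy)=(0.8494,0.5277)
member 1 (0-2): L=3.0000, (cx,cy)=(1.0000,0.0000)
member 2 (1-2): L=1.7900, (cx,cy)=(0.8631,-0.5050)
solve A·x = −loads:
  F[0-1] = -374.2087 N (compression)
  F[0-2] = +209.4549 N (tension)
  F[1-2] = -242.6748 N (compression)
  Rx@0 = +108.4000 N
  Ry@0 = +197.4851 N
  Ry@2 = +122.5549 N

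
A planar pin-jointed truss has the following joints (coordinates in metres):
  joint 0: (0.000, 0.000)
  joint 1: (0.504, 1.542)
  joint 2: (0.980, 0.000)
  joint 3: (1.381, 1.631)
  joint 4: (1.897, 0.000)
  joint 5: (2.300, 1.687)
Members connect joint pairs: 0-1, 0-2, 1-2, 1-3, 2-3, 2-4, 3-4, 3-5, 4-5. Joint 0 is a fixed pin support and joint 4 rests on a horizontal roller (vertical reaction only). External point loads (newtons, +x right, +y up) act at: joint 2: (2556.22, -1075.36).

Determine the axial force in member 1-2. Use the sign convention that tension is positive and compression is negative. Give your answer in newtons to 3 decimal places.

N=6 nodes, M=9 members, R=3 reactions → 2N=12, M+R=12
member 0 (0-1): L=1.6223, (cx,cy)=(0.3107,0.9505)
member 1 (0-2): L=0.9800, (cx,cy)=(1.0000,0.0000)
member 2 (1-2): L=1.6138, (cx,cy)=(0.2950,-0.9555)
member 3 (1-3): L=0.8815, (cx,cy)=(0.9949,0.1010)
member 4 (2-3): L=1.6796, (cx,cy)=(0.2388,0.9711)
member 5 (2-4): L=0.9170, (cx,cy)=(1.0000,0.0000)
member 6 (3-4): L=1.7107, (cx,cy)=(0.3016,-0.9534)
member 7 (3-5): L=0.9207, (cx,cy)=(0.9981,0.0608)
member 8 (4-5): L=1.7345, (cx,cy)=(0.2323,0.9726)
solve A·x = −loads:
  F[0-1] = -546.8854 N (compression)
  F[0-2] = +2726.1234 N (tension)
  F[1-2] = +510.0052 N (tension)
  F[1-3] = -321.9780 N (compression)
  F[2-3] = +605.5569 N (tension)
  F[2-4] = +175.7553 N (tension)
  F[3-4] = -582.6755 N (compression)
  F[3-5] = -0.0000 N (compression)
  F[4-5] = -0.0000 N (compression)
  Rx@0 = -2556.2200 N
  Ry@0 = +519.8235 N
  Ry@4 = +555.5365 N

510.005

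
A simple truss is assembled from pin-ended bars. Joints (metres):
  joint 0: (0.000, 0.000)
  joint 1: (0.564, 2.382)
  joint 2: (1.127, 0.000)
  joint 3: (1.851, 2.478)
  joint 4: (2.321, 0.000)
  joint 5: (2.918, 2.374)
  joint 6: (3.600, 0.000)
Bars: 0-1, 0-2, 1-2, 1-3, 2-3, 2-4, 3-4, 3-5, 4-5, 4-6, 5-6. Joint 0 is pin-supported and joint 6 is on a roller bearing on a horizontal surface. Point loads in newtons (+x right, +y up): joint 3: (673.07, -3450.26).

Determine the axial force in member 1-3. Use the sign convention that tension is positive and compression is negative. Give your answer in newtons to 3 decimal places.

-565.512

N=7 nodes, M=11 members, R=3 reactions → 2N=14, M+R=14
member 0 (0-1): L=2.4479, (cx,cy)=(0.2304,0.9731)
member 1 (0-2): L=1.1270, (cx,cy)=(1.0000,0.0000)
member 2 (1-2): L=2.4476, (cx,cy)=(0.2300,-0.9732)
member 3 (1-3): L=1.2906, (cx,cy)=(0.9972,0.0744)
member 4 (2-3): L=2.5816, (cx,cy)=(0.2804,0.9599)
member 5 (2-4): L=1.1940, (cx,cy)=(1.0000,0.0000)
member 6 (3-4): L=2.5222, (cx,cy)=(0.1863,-0.9825)
member 7 (3-5): L=1.0721, (cx,cy)=(0.9953,-0.0970)
member 8 (4-5): L=2.4479, (cx,cy)=(0.2439,0.9698)
member 9 (4-6): L=1.2790, (cx,cy)=(1.0000,0.0000)
member 10 (5-6): L=2.4700, (cx,cy)=(0.2761,-0.9611)
solve A·x = −loads:
  F[0-1] = -1246.4920 N (compression)
  F[0-2] = +960.2684 N (tension)
  F[1-2] = +1203.1499 N (tension)
  F[1-3] = -565.5117 N (compression)
  F[2-3] = -1219.8415 N (compression)
  F[2-4] = +1579.1149 N (tension)
  F[3-4] = -2160.4734 N (compression)
  F[3-5] = -1182.0930 N (compression)
  F[4-5] = +2188.7186 N (tension)
  F[4-6] = +642.7305 N (tension)
  F[5-6] = -2327.7966 N (compression)
  Rx@0 = -673.0700 N
  Ry@0 = +1212.9548 N
  Ry@6 = +2237.3052 N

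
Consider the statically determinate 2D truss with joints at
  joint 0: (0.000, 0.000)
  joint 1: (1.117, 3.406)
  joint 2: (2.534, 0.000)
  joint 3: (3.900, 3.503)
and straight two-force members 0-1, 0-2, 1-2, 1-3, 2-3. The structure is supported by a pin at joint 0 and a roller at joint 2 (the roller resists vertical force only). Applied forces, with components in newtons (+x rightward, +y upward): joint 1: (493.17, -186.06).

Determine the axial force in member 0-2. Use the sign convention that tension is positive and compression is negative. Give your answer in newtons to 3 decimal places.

309.899

N=4 nodes, M=5 members, R=3 reactions → 2N=8, M+R=8
member 0 (0-1): L=3.5845, (cx,cy)=(0.3116,0.9502)
member 1 (0-2): L=2.5340, (cx,cy)=(1.0000,0.0000)
member 2 (1-2): L=3.6890, (cx,cy)=(0.3841,-0.9233)
member 3 (1-3): L=2.7847, (cx,cy)=(0.9994,0.0348)
member 4 (2-3): L=3.7599, (cx,cy)=(0.3633,0.9317)
solve A·x = −loads:
  F[0-1] = +588.1204 N (tension)
  F[0-2] = +309.8994 N (tension)
  F[1-2] = -806.7884 N (compression)
  F[1-3] = -0.0000 N (compression)
  F[2-3] = -0.0000 N (compression)
  Rx@0 = -493.1700 N
  Ry@0 = -558.8358 N
  Ry@2 = +744.8958 N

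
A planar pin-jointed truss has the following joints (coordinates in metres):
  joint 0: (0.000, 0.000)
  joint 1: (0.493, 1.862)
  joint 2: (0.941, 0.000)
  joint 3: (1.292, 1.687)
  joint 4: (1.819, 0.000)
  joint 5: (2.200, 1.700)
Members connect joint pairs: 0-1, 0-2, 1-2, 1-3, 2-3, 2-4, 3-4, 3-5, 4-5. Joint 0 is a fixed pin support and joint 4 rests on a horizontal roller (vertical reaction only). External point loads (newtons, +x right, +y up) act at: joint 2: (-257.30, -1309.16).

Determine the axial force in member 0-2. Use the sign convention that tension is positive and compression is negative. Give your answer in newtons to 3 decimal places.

N=6 nodes, M=9 members, R=3 reactions → 2N=12, M+R=12
member 0 (0-1): L=1.9262, (cx,cy)=(0.2559,0.9667)
member 1 (0-2): L=0.9410, (cx,cy)=(1.0000,0.0000)
member 2 (1-2): L=1.9151, (cx,cy)=(0.2339,-0.9723)
member 3 (1-3): L=0.8179, (cx,cy)=(0.9768,-0.2140)
member 4 (2-3): L=1.7231, (cx,cy)=(0.2037,0.9790)
member 5 (2-4): L=0.8780, (cx,cy)=(1.0000,0.0000)
member 6 (3-4): L=1.7674, (cx,cy)=(0.2982,-0.9545)
member 7 (3-5): L=0.9081, (cx,cy)=(0.9999,0.0143)
member 8 (4-5): L=1.7422, (cx,cy)=(0.2187,0.9758)
solve A·x = −loads:
  F[0-1] = -653.6831 N (compression)
  F[0-2] = -89.9900 N (compression)
  F[1-2] = +725.8849 N (tension)
  F[1-3] = -345.1044 N (compression)
  F[2-3] = +616.3376 N (tension)
  F[2-4] = +211.5657 N (tension)
  F[3-4] = -709.5273 N (compression)
  F[3-5] = -0.0000 N (tension)
  F[4-5] = +0.0000 N (tension)
  Rx@0 = +257.3000 N
  Ry@0 = +631.9090 N
  Ry@4 = +677.2510 N

-89.990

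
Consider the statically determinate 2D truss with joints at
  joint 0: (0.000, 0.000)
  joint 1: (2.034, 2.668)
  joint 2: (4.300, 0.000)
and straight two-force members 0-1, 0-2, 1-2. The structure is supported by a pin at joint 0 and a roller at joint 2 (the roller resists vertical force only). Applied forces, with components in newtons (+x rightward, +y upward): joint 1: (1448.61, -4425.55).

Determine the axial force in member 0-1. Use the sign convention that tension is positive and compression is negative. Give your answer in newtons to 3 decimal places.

N=3 nodes, M=3 members, R=3 reactions → 2N=6, M+R=6
member 0 (0-1): L=3.3549, (cx,cy)=(0.6063,0.7953)
member 1 (0-2): L=4.3000, (cx,cy)=(1.0000,0.0000)
member 2 (1-2): L=3.5004, (cx,cy)=(0.6473,-0.7622)
solve A·x = −loads:
  F[0-1] = -1802.3806 N (compression)
  F[0-2] = +2541.3513 N (tension)
  F[1-2] = -3925.7773 N (compression)
  Rx@0 = -1448.6100 N
  Ry@0 = +1433.3500 N
  Ry@2 = +2992.2000 N

-1802.381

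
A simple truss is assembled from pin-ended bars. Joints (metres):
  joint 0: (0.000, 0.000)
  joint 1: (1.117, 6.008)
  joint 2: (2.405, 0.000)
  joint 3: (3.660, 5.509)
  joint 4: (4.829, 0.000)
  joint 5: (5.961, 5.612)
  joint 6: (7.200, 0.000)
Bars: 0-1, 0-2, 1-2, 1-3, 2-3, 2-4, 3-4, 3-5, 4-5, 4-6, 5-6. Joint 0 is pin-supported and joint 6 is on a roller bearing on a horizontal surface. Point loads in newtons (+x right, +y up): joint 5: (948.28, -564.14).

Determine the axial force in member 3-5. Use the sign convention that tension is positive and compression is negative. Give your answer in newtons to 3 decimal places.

N=7 nodes, M=11 members, R=3 reactions → 2N=14, M+R=14
member 0 (0-1): L=6.1110, (cx,cy)=(0.1828,0.9832)
member 1 (0-2): L=2.4050, (cx,cy)=(1.0000,0.0000)
member 2 (1-2): L=6.1445, (cx,cy)=(0.2096,-0.9778)
member 3 (1-3): L=2.5915, (cx,cy)=(0.9813,-0.1926)
member 4 (2-3): L=5.6501, (cx,cy)=(0.2221,0.9750)
member 5 (2-4): L=2.4240, (cx,cy)=(1.0000,0.0000)
member 6 (3-4): L=5.6317, (cx,cy)=(0.2076,-0.9782)
member 7 (3-5): L=2.3033, (cx,cy)=(0.9990,0.0447)
member 8 (4-5): L=5.7250, (cx,cy)=(0.1977,0.9803)
member 9 (4-6): L=2.3710, (cx,cy)=(1.0000,0.0000)
member 10 (5-6): L=5.7471, (cx,cy)=(0.2156,-0.9765)
solve A·x = −loads:
  F[0-1] = +653.0547 N (tension)
  F[0-2] = +828.9104 N (tension)
  F[1-2] = -710.4842 N (compression)
  F[1-3] = +273.4164 N (tension)
  F[2-3] = +712.4980 N (tension)
  F[2-4] = +521.7213 N (tension)
  F[3-4] = -630.8372 N (compression)
  F[3-5] = +558.0638 N (tension)
  F[4-5] = +629.5256 N (tension)
  F[4-6] = +266.2994 N (tension)
  F[5-6] = -1235.2391 N (compression)
  Rx@0 = -948.2800 N
  Ry@0 = -642.0525 N
  Ry@6 = +1206.1925 N

558.064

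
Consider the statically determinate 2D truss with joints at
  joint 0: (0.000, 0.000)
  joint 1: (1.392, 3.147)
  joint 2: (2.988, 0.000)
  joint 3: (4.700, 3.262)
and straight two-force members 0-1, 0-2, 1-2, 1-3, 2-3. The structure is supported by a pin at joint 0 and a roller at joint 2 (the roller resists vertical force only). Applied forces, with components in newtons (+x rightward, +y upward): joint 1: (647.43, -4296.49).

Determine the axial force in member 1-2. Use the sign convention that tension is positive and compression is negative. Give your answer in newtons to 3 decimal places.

N=4 nodes, M=5 members, R=3 reactions → 2N=8, M+R=8
member 0 (0-1): L=3.4411, (cx,cy)=(0.4045,0.9145)
member 1 (0-2): L=2.9880, (cx,cy)=(1.0000,0.0000)
member 2 (1-2): L=3.5286, (cx,cy)=(0.4523,-0.8919)
member 3 (1-3): L=3.3100, (cx,cy)=(0.9994,0.0347)
member 4 (2-3): L=3.6840, (cx,cy)=(0.4647,0.8855)
solve A·x = −loads:
  F[0-1] = -1763.7828 N (compression)
  F[0-2] = +1360.9155 N (tension)
  F[1-2] = -3008.8278 N (compression)
  F[1-3] = -0.0000 N (compression)
  F[2-3] = +0.0000 N (tension)
  Rx@0 = -647.4300 N
  Ry@0 = +1613.0307 N
  Ry@2 = +2683.4593 N

-3008.828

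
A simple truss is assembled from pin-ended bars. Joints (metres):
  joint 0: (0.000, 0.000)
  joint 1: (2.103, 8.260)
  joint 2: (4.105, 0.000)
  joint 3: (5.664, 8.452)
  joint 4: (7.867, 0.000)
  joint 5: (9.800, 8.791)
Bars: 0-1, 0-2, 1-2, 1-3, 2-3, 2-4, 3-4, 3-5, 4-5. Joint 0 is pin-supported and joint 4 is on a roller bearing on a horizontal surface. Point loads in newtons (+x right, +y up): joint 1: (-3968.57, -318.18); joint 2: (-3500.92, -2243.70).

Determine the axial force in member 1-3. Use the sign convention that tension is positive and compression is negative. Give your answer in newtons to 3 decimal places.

1310.609

N=6 nodes, M=9 members, R=3 reactions → 2N=12, M+R=12
member 0 (0-1): L=8.5235, (cx,cy)=(0.2467,0.9691)
member 1 (0-2): L=4.1050, (cx,cy)=(1.0000,0.0000)
member 2 (1-2): L=8.4992, (cx,cy)=(0.2356,-0.9719)
member 3 (1-3): L=3.5662, (cx,cy)=(0.9985,0.0538)
member 4 (2-3): L=8.5946, (cx,cy)=(0.1814,0.9834)
member 5 (2-4): L=3.7620, (cx,cy)=(1.0000,0.0000)
member 6 (3-4): L=8.7344, (cx,cy)=(0.2522,-0.9677)
member 7 (3-5): L=4.1499, (cx,cy)=(0.9967,0.0817)
member 8 (4-5): L=9.0010, (cx,cy)=(0.2148,0.9767)
solve A·x = −loads:
  F[0-1] = -5647.4789 N (compression)
  F[0-2] = -6076.0911 N (compression)
  F[1-2] = +5376.5540 N (tension)
  F[1-3] = +1310.6092 N (tension)
  F[2-3] = -3031.8628 N (compression)
  F[2-4] = -758.7484 N (compression)
  F[3-4] = +3008.2624 N (tension)
  F[3-5] = -0.0000 N (compression)
  F[4-5] = -0.0000 N (compression)
  Rx@0 = +7469.4900 N
  Ry@0 = +5472.8838 N
  Ry@4 = -2911.0038 N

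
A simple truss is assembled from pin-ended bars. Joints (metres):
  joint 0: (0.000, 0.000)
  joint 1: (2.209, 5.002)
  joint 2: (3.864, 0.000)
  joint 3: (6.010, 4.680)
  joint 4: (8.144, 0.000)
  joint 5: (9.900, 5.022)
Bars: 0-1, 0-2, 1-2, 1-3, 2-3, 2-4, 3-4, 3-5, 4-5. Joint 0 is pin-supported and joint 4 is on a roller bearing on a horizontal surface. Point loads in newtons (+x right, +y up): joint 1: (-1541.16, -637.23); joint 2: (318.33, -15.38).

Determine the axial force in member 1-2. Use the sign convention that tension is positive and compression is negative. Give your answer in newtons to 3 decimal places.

N=6 nodes, M=9 members, R=3 reactions → 2N=12, M+R=12
member 0 (0-1): L=5.4681, (cx,cy)=(0.4040,0.9148)
member 1 (0-2): L=3.8640, (cx,cy)=(1.0000,0.0000)
member 2 (1-2): L=5.2687, (cx,cy)=(0.3141,-0.9494)
member 3 (1-3): L=3.8146, (cx,cy)=(0.9964,-0.0844)
member 4 (2-3): L=5.1486, (cx,cy)=(0.4168,0.9090)
member 5 (2-4): L=4.2800, (cx,cy)=(1.0000,0.0000)
member 6 (3-4): L=5.1436, (cx,cy)=(0.4149,-0.9099)
member 7 (3-5): L=3.9050, (cx,cy)=(0.9962,0.0876)
member 8 (4-5): L=5.3202, (cx,cy)=(0.3301,0.9440)
solve A·x = −loads:
  F[0-1] = -1551.2597 N (compression)
  F[0-2] = -596.1484 N (compression)
  F[1-2] = +763.2879 N (tension)
  F[1-3] = +677.1310 N (tension)
  F[2-3] = -780.2856 N (compression)
  F[2-4] = -349.4794 N (compression)
  F[3-4] = +842.3492 N (tension)
  F[3-5] = +0.0000 N (tension)
  F[4-5] = -0.0000 N (compression)
  Rx@0 = +1222.8300 N
  Ry@0 = +1419.0409 N
  Ry@4 = -766.4309 N

763.288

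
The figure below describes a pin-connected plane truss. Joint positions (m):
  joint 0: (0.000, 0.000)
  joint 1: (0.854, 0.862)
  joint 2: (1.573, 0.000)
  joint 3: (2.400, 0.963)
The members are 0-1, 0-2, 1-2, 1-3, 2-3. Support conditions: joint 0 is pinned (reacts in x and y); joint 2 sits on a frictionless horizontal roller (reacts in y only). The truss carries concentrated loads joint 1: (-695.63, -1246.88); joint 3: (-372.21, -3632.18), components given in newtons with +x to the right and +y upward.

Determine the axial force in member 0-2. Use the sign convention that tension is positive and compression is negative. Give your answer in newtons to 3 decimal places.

-1791.660

N=4 nodes, M=5 members, R=3 reactions → 2N=8, M+R=8
member 0 (0-1): L=1.2134, (cx,cy)=(0.7038,0.7104)
member 1 (0-2): L=1.5730, (cx,cy)=(1.0000,0.0000)
member 2 (1-2): L=1.1225, (cx,cy)=(0.6405,-0.7679)
member 3 (1-3): L=1.5493, (cx,cy)=(0.9979,0.0652)
member 4 (2-3): L=1.2694, (cx,cy)=(0.6515,0.7586)
solve A·x = −loads:
  F[0-1] = +1028.4420 N (tension)
  F[0-2] = -1791.6602 N (compression)
  F[1-2] = -2327.4956 N (compression)
  F[1-3] = +2916.4961 N (tension)
  F[2-3] = -5038.3397 N (compression)
  Rx@0 = +1067.8400 N
  Ry@0 = -730.6007 N
  Ry@2 = +5609.6607 N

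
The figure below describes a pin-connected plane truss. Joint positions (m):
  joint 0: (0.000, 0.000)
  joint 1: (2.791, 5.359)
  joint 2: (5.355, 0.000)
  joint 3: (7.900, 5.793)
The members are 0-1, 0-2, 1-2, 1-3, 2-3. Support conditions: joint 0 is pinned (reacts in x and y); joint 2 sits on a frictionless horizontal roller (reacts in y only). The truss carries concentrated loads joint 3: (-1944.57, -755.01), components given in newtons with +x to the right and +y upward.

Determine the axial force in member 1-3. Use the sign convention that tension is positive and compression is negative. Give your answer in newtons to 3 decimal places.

N=4 nodes, M=5 members, R=3 reactions → 2N=8, M+R=8
member 0 (0-1): L=6.0422, (cx,cy)=(0.4619,0.8869)
member 1 (0-2): L=5.3550, (cx,cy)=(1.0000,0.0000)
member 2 (1-2): L=5.9408, (cx,cy)=(0.4316,-0.9021)
member 3 (1-3): L=5.1274, (cx,cy)=(0.9964,0.0846)
member 4 (2-3): L=6.3274, (cx,cy)=(0.4022,0.9155)
solve A·x = −loads:
  F[0-1] = -1967.2465 N (compression)
  F[0-2] = -1035.8685 N (compression)
  F[1-2] = +1776.4454 N (tension)
  F[1-3] = -1681.4361 N (compression)
  F[2-3] = -669.2068 N (compression)
  Rx@0 = +1944.5700 N
  Ry@0 = +1744.7981 N
  Ry@2 = -989.7881 N

-1681.436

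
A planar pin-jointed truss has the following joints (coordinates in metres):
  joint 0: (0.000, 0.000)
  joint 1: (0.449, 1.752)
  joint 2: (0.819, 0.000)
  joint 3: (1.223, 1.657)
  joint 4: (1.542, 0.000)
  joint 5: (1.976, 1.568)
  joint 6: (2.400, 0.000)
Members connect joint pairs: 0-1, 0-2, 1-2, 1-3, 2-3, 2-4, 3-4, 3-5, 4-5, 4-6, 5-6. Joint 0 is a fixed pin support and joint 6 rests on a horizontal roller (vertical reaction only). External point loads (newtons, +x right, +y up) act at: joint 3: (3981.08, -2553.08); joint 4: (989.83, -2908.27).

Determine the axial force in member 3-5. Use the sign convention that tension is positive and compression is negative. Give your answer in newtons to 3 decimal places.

-3157.630

N=7 nodes, M=11 members, R=3 reactions → 2N=14, M+R=14
member 0 (0-1): L=1.8086, (cx,cy)=(0.2483,0.9687)
member 1 (0-2): L=0.8190, (cx,cy)=(1.0000,0.0000)
member 2 (1-2): L=1.7906, (cx,cy)=(0.2066,-0.9784)
member 3 (1-3): L=0.7798, (cx,cy)=(0.9926,-0.1218)
member 4 (2-3): L=1.7055, (cx,cy)=(0.2369,0.9715)
member 5 (2-4): L=0.7230, (cx,cy)=(1.0000,0.0000)
member 6 (3-4): L=1.6874, (cx,cy)=(0.1890,-0.9820)
member 7 (3-5): L=0.7582, (cx,cy)=(0.9931,-0.1174)
member 8 (4-5): L=1.6270, (cx,cy)=(0.2668,0.9638)
member 9 (4-6): L=0.8580, (cx,cy)=(1.0000,0.0000)
member 10 (5-6): L=1.6243, (cx,cy)=(0.2610,-0.9653)
solve A·x = −loads:
  F[0-1] = +471.5877 N (tension)
  F[0-2] = +4853.8357 N (tension)
  F[1-2] = -494.4024 N (compression)
  F[1-3] = +220.8777 N (tension)
  F[2-3] = +497.9031 N (tension)
  F[2-4] = +4633.7366 N (tension)
  F[3-4] = -2687.7359 N (compression)
  F[3-5] = -3157.6303 N (compression)
  F[4-5] = +5756.1201 N (tension)
  F[4-6] = +1600.3227 N (tension)
  F[5-6] = -6130.7277 N (compression)
  Rx@0 = -4970.9100 N
  Ry@0 = -456.8245 N
  Ry@6 = +5918.1745 N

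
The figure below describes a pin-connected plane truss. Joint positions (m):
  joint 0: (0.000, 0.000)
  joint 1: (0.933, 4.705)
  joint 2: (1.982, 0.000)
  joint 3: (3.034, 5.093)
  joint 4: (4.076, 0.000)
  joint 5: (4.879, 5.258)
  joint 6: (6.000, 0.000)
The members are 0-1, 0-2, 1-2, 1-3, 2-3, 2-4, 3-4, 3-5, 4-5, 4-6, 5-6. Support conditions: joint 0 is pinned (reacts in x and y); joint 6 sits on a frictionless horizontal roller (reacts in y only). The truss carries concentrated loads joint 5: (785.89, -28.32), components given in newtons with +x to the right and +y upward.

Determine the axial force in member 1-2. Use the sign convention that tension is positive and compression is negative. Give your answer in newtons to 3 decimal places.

-647.873

N=7 nodes, M=11 members, R=3 reactions → 2N=14, M+R=14
member 0 (0-1): L=4.7966, (cx,cy)=(0.1945,0.9809)
member 1 (0-2): L=1.9820, (cx,cy)=(1.0000,0.0000)
member 2 (1-2): L=4.8205, (cx,cy)=(0.2176,-0.9760)
member 3 (1-3): L=2.1365, (cx,cy)=(0.9834,0.1816)
member 4 (2-3): L=5.2005, (cx,cy)=(0.2023,0.9793)
member 5 (2-4): L=2.0940, (cx,cy)=(1.0000,0.0000)
member 6 (3-4): L=5.1985, (cx,cy)=(0.2004,-0.9797)
member 7 (3-5): L=1.8524, (cx,cy)=(0.9960,0.0891)
member 8 (4-5): L=5.3190, (cx,cy)=(0.1510,0.9885)
member 9 (4-6): L=1.9240, (cx,cy)=(1.0000,0.0000)
member 10 (5-6): L=5.3762, (cx,cy)=(0.2085,-0.9780)
solve A·x = −loads:
  F[0-1] = +696.7177 N (tension)
  F[0-2] = +650.3699 N (tension)
  F[1-2] = -647.8732 N (compression)
  F[1-3] = +281.1801 N (tension)
  F[2-3] = +645.6963 N (tension)
  F[2-4] = +378.7690 N (tension)
  F[3-4] = -648.5375 N (compression)
  F[3-5] = +539.2591 N (tension)
  F[4-5] = +642.7426 N (tension)
  F[4-6] = +151.7402 N (tension)
  F[5-6] = -727.7262 N (compression)
  Rx@0 = -785.8900 N
  Ry@0 = -683.4105 N
  Ry@6 = +711.7305 N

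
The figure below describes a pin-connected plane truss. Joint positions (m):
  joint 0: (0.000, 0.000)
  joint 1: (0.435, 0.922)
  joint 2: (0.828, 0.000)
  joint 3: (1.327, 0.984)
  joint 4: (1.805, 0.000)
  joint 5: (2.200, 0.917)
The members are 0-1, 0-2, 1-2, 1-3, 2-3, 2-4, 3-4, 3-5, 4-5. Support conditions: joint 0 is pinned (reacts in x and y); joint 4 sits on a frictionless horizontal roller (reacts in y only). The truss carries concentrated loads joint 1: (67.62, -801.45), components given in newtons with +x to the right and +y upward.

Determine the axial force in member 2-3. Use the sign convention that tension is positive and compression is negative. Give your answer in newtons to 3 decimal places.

273.553

N=6 nodes, M=9 members, R=3 reactions → 2N=12, M+R=12
member 0 (0-1): L=1.0195, (cx,cy)=(0.4267,0.9044)
member 1 (0-2): L=0.8280, (cx,cy)=(1.0000,0.0000)
member 2 (1-2): L=1.0023, (cx,cy)=(0.3921,-0.9199)
member 3 (1-3): L=0.8942, (cx,cy)=(0.9976,0.0693)
member 4 (2-3): L=1.1033, (cx,cy)=(0.4523,0.8919)
member 5 (2-4): L=0.9770, (cx,cy)=(1.0000,0.0000)
member 6 (3-4): L=1.0940, (cx,cy)=(0.4369,-0.8995)
member 7 (3-5): L=0.8756, (cx,cy)=(0.9971,-0.0765)
member 8 (4-5): L=0.9985, (cx,cy)=(0.3956,0.9184)
solve A·x = −loads:
  F[0-1] = -634.4149 N (compression)
  F[0-2] = +338.3213 N (tension)
  F[1-2] = -265.2141 N (compression)
  F[1-3] = -234.8929 N (compression)
  F[2-3] = +273.5530 N (tension)
  F[2-4] = +110.6044 N (tension)
  F[3-4] = -253.1305 N (compression)
  F[3-5] = +0.0000 N (tension)
  F[4-5] = -0.0000 N (compression)
  Rx@0 = -67.6200 N
  Ry@0 = +573.7622 N
  Ry@4 = +227.6878 N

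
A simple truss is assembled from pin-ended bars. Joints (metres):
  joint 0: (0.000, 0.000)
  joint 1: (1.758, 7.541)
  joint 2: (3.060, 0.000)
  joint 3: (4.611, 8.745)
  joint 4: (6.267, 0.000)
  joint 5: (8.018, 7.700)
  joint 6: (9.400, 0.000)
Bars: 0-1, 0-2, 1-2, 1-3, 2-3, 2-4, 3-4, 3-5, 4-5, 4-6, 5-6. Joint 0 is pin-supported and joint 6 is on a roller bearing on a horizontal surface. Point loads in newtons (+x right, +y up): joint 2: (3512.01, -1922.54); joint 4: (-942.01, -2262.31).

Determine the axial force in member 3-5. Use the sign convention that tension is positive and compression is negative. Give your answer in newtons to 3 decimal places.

N=7 nodes, M=11 members, R=3 reactions → 2N=14, M+R=14
member 0 (0-1): L=7.7432, (cx,cy)=(0.2270,0.9739)
member 1 (0-2): L=3.0600, (cx,cy)=(1.0000,0.0000)
member 2 (1-2): L=7.6526, (cx,cy)=(0.1701,-0.9854)
member 3 (1-3): L=3.0966, (cx,cy)=(0.9213,0.3888)
member 4 (2-3): L=8.8815, (cx,cy)=(0.1746,0.9846)
member 5 (2-4): L=3.2070, (cx,cy)=(1.0000,0.0000)
member 6 (3-4): L=8.9004, (cx,cy)=(0.1861,-0.9825)
member 7 (3-5): L=3.5637, (cx,cy)=(0.9560,-0.2932)
member 8 (4-5): L=7.8966, (cx,cy)=(0.2217,0.9751)
member 9 (4-6): L=3.1330, (cx,cy)=(1.0000,0.0000)
member 10 (5-6): L=7.8230, (cx,cy)=(0.1767,-0.9843)
solve A·x = −loads:
  F[0-1] = -2105.7034 N (compression)
  F[0-2] = +3048.0741 N (tension)
  F[1-2] = +1748.8893 N (tension)
  F[1-3] = -841.8671 N (compression)
  F[2-3] = +202.2573 N (tension)
  F[2-4] = -201.7027 N (compression)
  F[3-4] = +383.8514 N (tension)
  F[3-5] = -849.0509 N (compression)
  F[4-5] = +1933.2895 N (tension)
  F[4-6] = +383.0357 N (tension)
  F[5-6] = -2168.2363 N (compression)
  Rx@0 = -2570.0000 N
  Ry@0 = +2050.7150 N
  Ry@6 = +2134.1350 N

-849.051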